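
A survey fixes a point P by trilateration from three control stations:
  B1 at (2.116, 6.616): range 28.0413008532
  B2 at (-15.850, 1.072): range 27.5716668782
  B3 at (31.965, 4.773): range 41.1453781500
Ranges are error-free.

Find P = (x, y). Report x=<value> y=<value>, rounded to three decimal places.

eq1: (x − 2.116)² + (y − 6.616)² = 28.0413008532²
eq2: (x + 15.850)² + (y − 1.072)² = 27.5716668782²
eq3: (x − 31.965)² + (y − 4.773)² = 41.1453781500²
eq2−eq1, eq2−eq3 (x²,y² cancel):
  35.932·x + 11.088·y = -230.240511
  95.630·x + 7.402·y = -140.574259
det = 35.932·7.402 − 11.088·95.630 = -794.376776
x = (-230.240511·7.402 − 11.088·-140.574259) / -794.376776 = 0.183229
y = (35.932·-140.574259 − -230.240511·95.630) / -794.376776 = -21.358613

x=0.183 y=-21.359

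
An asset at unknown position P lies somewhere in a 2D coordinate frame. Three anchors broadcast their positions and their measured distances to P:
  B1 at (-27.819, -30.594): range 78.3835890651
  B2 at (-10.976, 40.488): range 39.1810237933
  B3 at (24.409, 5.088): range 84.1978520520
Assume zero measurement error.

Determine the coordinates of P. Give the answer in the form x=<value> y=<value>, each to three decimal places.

eq1: (x + 27.819)² + (y + 30.594)² = 78.3835890651²
eq2: (x + 10.976)² + (y − 40.488)² = 39.1810237933²
eq3: (x − 24.409)² + (y − 5.088)² = 84.1978520520²
eq2−eq3, eq2−eq1 (x²,y² cancel):
  70.770·x − 70.800·y = -6692.189360
  -33.686·x − 142.164·y = -4658.695532
det = 70.770·-142.164 − -70.800·-33.686 = -12445.915080
x = (-6692.189360·-142.164 − -70.800·-4658.695532) / -12445.915080 = -49.940303
y = (70.770·-4658.695532 − -6692.189360·-33.686) / -12445.915080 = 44.603307

x=-49.940 y=44.603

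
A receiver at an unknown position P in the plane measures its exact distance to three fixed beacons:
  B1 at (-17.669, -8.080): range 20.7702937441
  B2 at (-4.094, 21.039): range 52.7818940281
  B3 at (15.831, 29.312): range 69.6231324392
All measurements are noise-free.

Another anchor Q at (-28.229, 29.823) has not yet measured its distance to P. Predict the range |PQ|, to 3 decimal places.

eq1: (x + 17.669)² + (y + 8.080)² = 20.7702937441²
eq2: (x + 4.094)² + (y − 21.039)² = 52.7818940281²
eq3: (x − 15.831)² + (y − 29.312)² = 69.6231324392²
eq3−eq2, eq3−eq1 (x²,y² cancel):
  -39.850·x − 16.546·y = 1411.038685
  -67.000·x − 74.784·y = 3683.641524
det = -39.850·-74.784 − -16.546·-67.000 = 1871.560400
x = (1411.038685·-74.784 − -16.546·3683.641524) / 1871.560400 = -23.816268
y = (-39.850·3683.641524 − 1411.038685·-67.000) / 1871.560400 = -27.919763
|P − Q| = √((-23.816268 − -28.229)² + (-27.919763 − 29.823)²) = 57.911129

57.911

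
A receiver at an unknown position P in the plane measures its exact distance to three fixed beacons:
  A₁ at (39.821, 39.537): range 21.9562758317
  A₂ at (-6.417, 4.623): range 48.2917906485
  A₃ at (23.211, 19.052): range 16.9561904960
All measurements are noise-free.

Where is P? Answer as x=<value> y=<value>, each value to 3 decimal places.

eq1: (x − 39.821)² + (y − 39.537)² = 21.9562758317²
eq2: (x + 6.417)² + (y − 4.623)² = 48.2917906485²
eq3: (x − 23.211)² + (y − 19.052)² = 16.9561904960²
eq2−eq1, eq2−eq3 (x²,y² cancel):
  92.476·x + 69.828·y = 4936.355388
  59.256·x + 28.858·y = 2883.763855
det = 92.476·28.858 − 69.828·59.256 = -1469.055560
x = (4936.355388·28.858 − 69.828·2883.763855) / -1469.055560 = 40.103397
y = (92.476·2883.763855 − 4936.355388·59.256) / -1469.055560 = 17.582540

x=40.103 y=17.583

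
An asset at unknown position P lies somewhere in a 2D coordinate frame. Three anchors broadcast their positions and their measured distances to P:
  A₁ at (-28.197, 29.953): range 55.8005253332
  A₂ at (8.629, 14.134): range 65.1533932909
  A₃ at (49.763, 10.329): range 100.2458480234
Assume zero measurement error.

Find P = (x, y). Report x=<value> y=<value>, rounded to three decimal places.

x=-44.650 y=-23.367

eq1: (x + 28.197)² + (y − 29.953)² = 55.8005253332²
eq2: (x − 8.629)² + (y − 14.134)² = 65.1533932909²
eq3: (x − 49.763)² + (y − 10.329)² = 100.2458480234²
eq1−eq3, eq1−eq2 (x²,y² cancel):
  155.920·x − 39.248·y = -6044.740026
  73.652·x − 31.638·y = -2549.289451
det = 155.920·-31.638 − -39.248·73.652 = -2042.303264
x = (-6044.740026·-31.638 − -39.248·-2549.289451) / -2042.303264 = -44.650065
y = (155.920·-2549.289451 − -6044.740026·73.652) / -2042.303264 = -23.366746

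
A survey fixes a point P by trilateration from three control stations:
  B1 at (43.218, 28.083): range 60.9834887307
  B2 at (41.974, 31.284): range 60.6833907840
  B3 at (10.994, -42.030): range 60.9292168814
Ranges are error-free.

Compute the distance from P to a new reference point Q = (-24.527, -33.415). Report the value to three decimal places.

eq1: (x − 43.218)² + (y − 28.083)² = 60.9834887307²
eq2: (x − 41.974)² + (y − 31.284)² = 60.6833907840²
eq3: (x − 10.994)² + (y + 42.030)² = 60.9292168814²
eq2−eq3, eq2−eq1 (x²,y² cancel):
  -61.960·x − 146.628·y = -883.011949
  2.488·x − 6.402·y = -120.566900
det = -61.960·-6.402 − -146.628·2.488 = 761.478384
x = (-883.011949·-6.402 − -146.628·-120.566900) / 761.478384 = -15.792229
y = (-61.960·-120.566900 − -883.011949·2.488) / 761.478384 = 12.695382
|P − Q| = √((-15.792229 − -24.527)² + (12.695382 − -33.415)²) = 46.930412

46.930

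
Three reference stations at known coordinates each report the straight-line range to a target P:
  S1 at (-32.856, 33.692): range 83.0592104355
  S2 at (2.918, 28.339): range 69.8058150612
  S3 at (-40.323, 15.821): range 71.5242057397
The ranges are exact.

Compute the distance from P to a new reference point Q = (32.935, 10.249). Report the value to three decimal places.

eq1: (x + 32.856)² + (y − 33.692)² = 83.0592104355²
eq2: (x − 2.918)² + (y − 28.339)² = 69.8058150612²
eq3: (x + 40.323)² + (y − 15.821)² = 71.5242057397²
eq2−eq1, eq2−eq3 (x²,y² cancel):
  -71.548·x + 10.706·y = -622.926667
  -86.482·x − 25.036·y = 821.774535
det = -71.548·-25.036 − 10.706·-86.482 = 2717.152020
x = (-622.926667·-25.036 − 10.706·821.774535) / 2717.152020 = 2.501764
y = (-71.548·821.774535 − -622.926667·-86.482) / 2717.152020 = -41.465574
|P − Q| = √((2.501764 − 32.935)² + (-41.465574 − 10.249)²) = 60.004825

60.005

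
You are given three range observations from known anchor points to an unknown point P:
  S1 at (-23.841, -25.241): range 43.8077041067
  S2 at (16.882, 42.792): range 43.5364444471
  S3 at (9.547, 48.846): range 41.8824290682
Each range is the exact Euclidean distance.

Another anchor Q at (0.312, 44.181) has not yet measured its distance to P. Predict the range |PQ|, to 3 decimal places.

eq1: (x + 23.841)² + (y + 25.241)² = 43.8077041067²
eq2: (x − 16.882)² + (y − 42.792)² = 43.5364444471²
eq3: (x − 9.547)² + (y − 48.846)² = 41.8824290682²
eq2−eq3, eq2−eq1 (x²,y² cancel):
  -14.670·x + 12.108·y = 502.203867
  -81.446·x − 136.066·y = -934.348770
det = -14.670·-136.066 − 12.108·-81.446 = 2982.236388
x = (502.203867·-136.066 − 12.108·-934.348770) / 2982.236388 = -19.119804
y = (-14.670·-934.348770 − 502.203867·-81.446) / 2982.236388 = 18.311557
|P − Q| = √((-19.119804 − 0.312)² + (18.311557 − 44.181)²) = 32.354646

32.355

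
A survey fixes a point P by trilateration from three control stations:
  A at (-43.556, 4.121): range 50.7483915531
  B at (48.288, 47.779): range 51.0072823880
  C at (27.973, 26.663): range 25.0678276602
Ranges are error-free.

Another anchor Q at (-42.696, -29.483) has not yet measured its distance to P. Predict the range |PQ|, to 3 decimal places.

70.567

eq1: (x + 43.556)² + (y − 4.121)² = 50.7483915531²
eq2: (x − 48.288)² + (y − 47.779)² = 51.0072823880²
eq3: (x − 27.973)² + (y − 26.663)² = 25.0678276602²
eq1−eq2, eq1−eq3 (x²,y² cancel):
  183.688·x + 87.316·y = 2674.112397
  143.058·x + 45.084·y = 1526.299783
det = 183.688·45.084 − 87.316·143.058 = -4209.862536
x = (2674.112397·45.084 − 87.316·1526.299783) / -4209.862536 = 3.019269
y = (183.688·1526.299783 − 2674.112397·143.058) / -4209.862536 = 24.274003
|P − Q| = √((3.019269 − -42.696)² + (24.274003 − -29.483)²) = 70.566998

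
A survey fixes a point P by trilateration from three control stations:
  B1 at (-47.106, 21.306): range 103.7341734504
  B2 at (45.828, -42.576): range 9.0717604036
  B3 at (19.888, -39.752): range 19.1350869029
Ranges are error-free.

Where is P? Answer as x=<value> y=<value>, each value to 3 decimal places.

eq1: (x + 47.106)² + (y − 21.306)² = 103.7341734504²
eq2: (x − 45.828)² + (y + 42.576)² = 9.0717604036²
eq3: (x − 19.888)² + (y + 39.752)² = 19.1350869029²
eq3−eq1, eq3−eq2 (x²,y² cancel):
  -133.988·x + 122.116·y = -9697.460367
  51.880·x − 5.648·y = 2221.022026
det = -133.988·-5.648 − 122.116·51.880 = -5578.613856
x = (-9697.460367·-5.648 − 122.116·2221.022026) / -5578.613856 = 38.800153
y = (-133.988·2221.022026 − -9697.460367·51.880) / -5578.613856 = -36.839607

x=38.800 y=-36.840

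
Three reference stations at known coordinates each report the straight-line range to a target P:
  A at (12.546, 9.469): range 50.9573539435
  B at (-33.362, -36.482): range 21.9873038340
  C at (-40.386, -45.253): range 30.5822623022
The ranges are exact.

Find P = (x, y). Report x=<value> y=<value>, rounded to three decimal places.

eq1: (x − 12.546)² + (y − 9.469)² = 50.9573539435²
eq2: (x + 33.362)² + (y + 36.482)² = 21.9873038340²
eq3: (x + 40.386)² + (y + 45.253)² = 30.5822623022²
eq2−eq1, eq2−eq3 (x²,y² cancel):
  91.816·x + 91.902·y = -4310.105682
  -14.048·x − 17.542·y = 783.070399
det = 91.816·-17.542 − 91.902·-14.048 = -319.596976
x = (-4310.105682·-17.542 − 91.902·783.070399) / -319.596976 = -11.396034
y = (91.816·783.070399 − -4310.105682·-14.048) / -319.596976 = -35.513562

x=-11.396 y=-35.514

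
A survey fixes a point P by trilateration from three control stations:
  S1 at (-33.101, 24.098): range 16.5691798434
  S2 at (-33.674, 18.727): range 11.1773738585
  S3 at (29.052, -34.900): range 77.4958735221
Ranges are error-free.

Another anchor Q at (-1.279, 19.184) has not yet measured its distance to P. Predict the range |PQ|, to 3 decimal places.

eq1: (x + 33.101)² + (y − 24.098)² = 16.5691798434²
eq2: (x + 33.674)² + (y − 18.727)² = 11.1773738585²
eq3: (x − 29.052)² + (y + 34.900)² = 77.4958735221²
eq3−eq1, eq3−eq2 (x²,y² cancel):
  -124.306·x + 117.996·y = 5345.433793
  -125.452·x + 107.254·y = 5303.286828
det = -124.306·107.254 − 117.996·-125.452 = 1470.518468
x = (5345.433793·107.254 − 117.996·5303.286828) / 1470.518468 = -35.665976
y = (-124.306·5303.286828 − 5345.433793·-125.452) / 1470.518468 = 7.728558
|P − Q| = √((-35.665976 − -1.279)² + (7.728558 − 19.184)²) = 36.244879

36.245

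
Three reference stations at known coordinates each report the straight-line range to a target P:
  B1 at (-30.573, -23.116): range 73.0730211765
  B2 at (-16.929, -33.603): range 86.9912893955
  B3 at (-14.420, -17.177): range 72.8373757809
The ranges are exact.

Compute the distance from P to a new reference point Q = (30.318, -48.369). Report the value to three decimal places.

123.422

eq1: (x + 30.573)² + (y + 23.116)² = 73.0730211765²
eq2: (x + 16.929)² + (y + 33.603)² = 86.9912893955²
eq3: (x + 14.420)² + (y + 17.177)² = 72.8373757809²
eq3−eq2, eq3−eq1 (x²,y² cancel):
  -5.018·x − 32.852·y = -1349.434199
  -32.306·x − 11.878·y = 931.688943
det = -5.018·-11.878 − -32.852·-32.306 = -1001.712908
x = (-1349.434199·-11.878 − -32.852·931.688943) / -1001.712908 = -46.556677
y = (-5.018·931.688943 − -1349.434199·-32.306) / -1001.712908 = 48.187496
|P − Q| = √((-46.556677 − 30.318)² + (48.187496 − -48.369)²) = 123.421525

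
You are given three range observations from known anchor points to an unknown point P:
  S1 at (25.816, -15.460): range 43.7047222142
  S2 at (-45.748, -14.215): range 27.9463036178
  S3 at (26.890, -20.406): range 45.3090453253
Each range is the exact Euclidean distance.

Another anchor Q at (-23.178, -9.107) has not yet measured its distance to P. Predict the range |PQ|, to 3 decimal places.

6.672

eq1: (x − 25.816)² + (y + 15.460)² = 43.7047222142²
eq2: (x + 45.748)² + (y + 14.215)² = 27.9463036178²
eq3: (x − 26.890)² + (y + 20.406)² = 45.3090453253²
eq3−eq1, eq3−eq2 (x²,y² cancel):
  -2.148·x + 9.892·y = -91.192636
  -145.276·x + 12.382·y = 2427.382495
det = -2.148·12.382 − 9.892·-145.276 = 1410.473656
x = (-91.192636·12.382 − 9.892·2427.382495) / 1410.473656 = -17.824377
y = (-2.148·2427.382495 − -91.192636·-145.276) / 1410.473656 = -13.089304
|P − Q| = √((-17.824377 − -23.178)² + (-13.089304 − -9.107)²) = 6.672333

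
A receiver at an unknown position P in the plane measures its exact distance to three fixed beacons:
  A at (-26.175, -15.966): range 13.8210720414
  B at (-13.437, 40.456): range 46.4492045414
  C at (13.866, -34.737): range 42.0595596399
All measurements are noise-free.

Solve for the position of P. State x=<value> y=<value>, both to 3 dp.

eq1: (x + 26.175)² + (y + 15.966)² = 13.8210720414²
eq2: (x + 13.437)² + (y − 40.456)² = 46.4492045414²
eq3: (x − 13.866)² + (y + 34.737)² = 42.0595596399²
eq1−eq3, eq1−eq2 (x²,y² cancel):
  80.082·x − 37.542·y = -1119.103181
  25.476·x + 112.844·y = -1089.309446
det = 80.082·112.844 − -37.542·25.476 = 9993.193200
x = (-1119.103181·112.844 − -37.542·-1089.309446) / 9993.193200 = -16.729281
y = (80.082·-1089.309446 − -1119.103181·25.476) / 9993.193200 = -5.876381

x=-16.729 y=-5.876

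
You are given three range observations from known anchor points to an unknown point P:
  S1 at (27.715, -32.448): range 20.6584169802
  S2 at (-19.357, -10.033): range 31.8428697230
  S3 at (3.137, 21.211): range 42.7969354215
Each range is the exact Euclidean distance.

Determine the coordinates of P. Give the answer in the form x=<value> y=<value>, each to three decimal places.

eq1: (x − 27.715)² + (y + 32.448)² = 20.6584169802²
eq2: (x + 19.357)² + (y + 10.033)² = 31.8428697230²
eq3: (x − 3.137)² + (y − 21.211)² = 42.7969354215²
eq2−eq1, eq2−eq3 (x²,y² cancel):
  94.144·x − 44.830·y = 1932.837551
  44.988·x + 62.488·y = -833.216577
det = 94.144·62.488 − -44.830·44.988 = 7899.682312
x = (1932.837551·62.488 − -44.830·-833.216577) / 7899.682312 = 10.560685
y = (94.144·-833.216577 − 1932.837551·44.988) / 7899.682312 = -20.937150

x=10.561 y=-20.937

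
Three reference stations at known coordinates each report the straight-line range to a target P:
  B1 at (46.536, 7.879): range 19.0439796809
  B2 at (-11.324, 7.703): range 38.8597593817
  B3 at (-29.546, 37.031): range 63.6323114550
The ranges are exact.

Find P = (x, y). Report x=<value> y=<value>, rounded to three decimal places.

x=27.518 y=8.875

eq1: (x − 46.536)² + (y − 7.879)² = 19.0439796809²
eq2: (x + 11.324)² + (y − 7.703)² = 38.8597593817²
eq3: (x + 29.546)² + (y − 37.031)² = 63.6323114550²
eq2−eq1, eq2−eq3 (x²,y² cancel):
  115.720·x + 0.352·y = 3187.516489
  -36.444·x + 58.656·y = -482.298270
det = 115.720·58.656 − 0.352·-36.444 = 6800.500608
x = (3187.516489·58.656 − 0.352·-482.298270) / 6800.500608 = 27.518082
y = (115.720·-482.298270 − 3187.516489·-36.444) / 6800.500608 = 8.874978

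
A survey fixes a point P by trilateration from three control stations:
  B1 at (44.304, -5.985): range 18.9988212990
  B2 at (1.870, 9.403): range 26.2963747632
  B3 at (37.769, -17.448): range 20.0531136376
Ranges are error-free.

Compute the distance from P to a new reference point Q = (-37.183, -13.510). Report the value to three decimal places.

eq1: (x − 44.304)² + (y + 5.985)² = 18.9988212990²
eq2: (x − 1.870)² + (y − 9.403)² = 26.2963747632²
eq3: (x − 37.769)² + (y + 17.448)² = 20.0531136376²
eq2−eq3, eq2−eq1 (x²,y² cancel):
  71.798·x − 53.702·y = 1928.388715
  84.868·x − 30.776·y = 2237.295447
det = 71.798·-30.776 − -53.702·84.868 = 2347.926088
x = (1928.388715·-30.776 − -53.702·2237.295447) / 2347.926088 = 25.894831
y = (71.798·2237.295447 − 1928.388715·84.868) / 2347.926088 = -1.288437
|P − Q| = √((25.894831 − -37.183)² + (-1.288437 − -13.510)²) = 64.250909

64.251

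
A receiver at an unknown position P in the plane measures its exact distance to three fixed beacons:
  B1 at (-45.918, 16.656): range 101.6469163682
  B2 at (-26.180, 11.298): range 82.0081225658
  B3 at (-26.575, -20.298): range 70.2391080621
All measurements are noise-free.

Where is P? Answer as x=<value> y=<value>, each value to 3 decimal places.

eq1: (x + 45.918)² + (y − 16.656)² = 101.6469163682²
eq2: (x + 26.180)² + (y − 11.298)² = 82.0081225658²
eq3: (x + 26.575)² + (y + 20.298)² = 70.2391080621²
eq3−eq1, eq3−eq2 (x²,y² cancel):
  -38.686·x + 73.908·y = -4130.917675
  0.790·x + 63.192·y = -2097.002090
det = -38.686·63.192 − 73.908·0.790 = -2503.033032
x = (-4130.917675·63.192 − 73.908·-2097.002090) / -2503.033032 = 42.370883
y = (-38.686·-2097.002090 − -4130.917675·0.790) / -2503.033032 = -33.714316

x=42.371 y=-33.714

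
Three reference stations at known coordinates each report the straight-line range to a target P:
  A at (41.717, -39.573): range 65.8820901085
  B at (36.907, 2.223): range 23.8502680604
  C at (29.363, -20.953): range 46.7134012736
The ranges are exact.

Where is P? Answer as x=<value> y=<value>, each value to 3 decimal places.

x=32.470 y=25.657

eq1: (x − 41.717)² + (y + 39.573)² = 65.8820901085²
eq2: (x − 36.907)² + (y − 2.223)² = 23.8502680604²
eq3: (x − 29.363)² + (y + 20.953)² = 46.7134012736²
eq1−eq2, eq1−eq3 (x²,y² cancel):
  -9.620·x + 83.592·y = 1832.352471
  -24.708·x + 37.240·y = 153.191499
det = -9.620·37.240 − 83.592·-24.708 = 1707.142336
x = (1832.352471·37.240 − 83.592·153.191499) / 1707.142336 = 32.470182
y = (-9.620·153.191499 − 1832.352471·-24.708) / 1707.142336 = 25.656948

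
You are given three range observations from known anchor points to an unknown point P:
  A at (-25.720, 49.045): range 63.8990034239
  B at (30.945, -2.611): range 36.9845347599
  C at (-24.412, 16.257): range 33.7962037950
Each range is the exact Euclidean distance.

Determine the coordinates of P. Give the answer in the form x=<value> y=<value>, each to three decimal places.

x=-4.981 y=-11.395

eq1: (x + 25.720)² + (y − 49.045)² = 63.8990034239²
eq2: (x − 30.945)² + (y + 2.611)² = 36.9845347599²
eq3: (x + 24.412)² + (y − 16.257)² = 33.7962037950²
eq1−eq2, eq1−eq3 (x²,y² cancel):
  113.330·x − 103.312·y = 612.706748
  2.616·x − 65.576·y = 734.204616
det = 113.330·-65.576 − -103.312·2.616 = -7161.463888
x = (612.706748·-65.576 − -103.312·734.204616) / -7161.463888 = -4.981285
y = (113.330·734.204616 − 612.706748·2.616) / -7161.463888 = -11.394956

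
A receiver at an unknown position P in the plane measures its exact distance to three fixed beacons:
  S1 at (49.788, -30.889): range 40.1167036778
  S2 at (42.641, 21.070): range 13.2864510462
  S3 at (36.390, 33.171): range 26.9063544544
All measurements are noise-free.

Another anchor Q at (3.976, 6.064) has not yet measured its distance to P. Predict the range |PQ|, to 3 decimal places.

44.767

eq1: (x − 49.788)² + (y + 30.889)² = 40.1167036778²
eq2: (x − 42.641)² + (y − 21.070)² = 13.2864510462²
eq3: (x − 36.390)² + (y − 33.171)² = 26.9063544544²
eq1−eq3, eq1−eq2 (x²,y² cancel):
  -26.796·x + 128.120·y = -123.029920
  -14.294·x + 103.918·y = 262.044649
det = -26.796·103.918 − 128.120·-14.294 = -953.239448
x = (-123.029920·103.918 − 128.120·262.044649) / -953.239448 = 48.632255
y = (-26.796·262.044649 − -123.029920·-14.294) / -953.239448 = 9.211052
|P − Q| = √((48.632255 − 3.976)² + (9.211052 − 6.064)²) = 44.767008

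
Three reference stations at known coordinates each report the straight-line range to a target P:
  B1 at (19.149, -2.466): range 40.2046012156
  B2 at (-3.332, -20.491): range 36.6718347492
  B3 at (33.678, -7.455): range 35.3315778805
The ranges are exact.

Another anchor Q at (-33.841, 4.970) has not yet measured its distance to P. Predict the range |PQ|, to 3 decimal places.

eq1: (x − 19.149)² + (y + 2.466)² = 40.2046012156²
eq2: (x + 3.332)² + (y + 20.491)² = 36.6718347492²
eq3: (x − 33.678)² + (y + 7.455)² = 35.3315778805²
eq3−eq2, eq3−eq1 (x²,y² cancel):
  -74.020·x − 26.072·y = -855.304472
  -29.058·x + 9.978·y = -1185.108915
det = -74.020·9.978 − -26.072·-29.058 = -1496.171736
x = (-855.304472·9.978 − -26.072·-1185.108915) / -1496.171736 = 26.355522
y = (-74.020·-1185.108915 − -855.304472·-29.058) / -1496.171736 = -42.019457
|P − Q| = √((26.355522 − -33.841)² + (-42.019457 − 4.970)²) = 76.365113

76.365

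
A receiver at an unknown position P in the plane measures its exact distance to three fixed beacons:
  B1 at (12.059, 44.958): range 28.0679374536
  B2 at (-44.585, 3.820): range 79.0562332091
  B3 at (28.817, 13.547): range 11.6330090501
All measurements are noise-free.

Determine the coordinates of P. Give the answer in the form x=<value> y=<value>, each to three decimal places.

x=31.627 y=24.836

eq1: (x − 12.059)² + (y − 44.958)² = 28.0679374536²
eq2: (x + 44.585)² + (y − 3.820)² = 79.0562332091²
eq3: (x − 28.817)² + (y − 13.547)² = 11.6330090501²
eq2−eq3, eq2−eq1 (x²,y² cancel):
  146.804·x + 19.454·y = 5126.087183
  113.288·x + 82.276·y = 5626.305516
det = 146.804·82.276 − 19.454·113.288 = 9874.541152
x = (5126.087183·82.276 − 19.454·5626.305516) / 9874.541152 = 31.626766
y = (146.804·5626.305516 − 5126.087183·113.288) / 9874.541152 = 24.835583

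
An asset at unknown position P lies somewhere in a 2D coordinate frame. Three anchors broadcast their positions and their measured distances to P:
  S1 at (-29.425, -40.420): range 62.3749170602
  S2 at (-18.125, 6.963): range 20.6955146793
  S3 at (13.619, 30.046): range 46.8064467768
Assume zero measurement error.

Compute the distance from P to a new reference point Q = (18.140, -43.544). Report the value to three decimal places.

82.715

eq1: (x + 29.425)² + (y + 40.420)² = 62.3749170602²
eq2: (x + 18.125)² + (y − 6.963)² = 20.6955146793²
eq3: (x − 13.619)² + (y − 30.046)² = 46.8064467768²
eq2−eq3, eq2−eq1 (x²,y² cancel):
  63.488·x + 46.166·y = -1051.298849
  -22.600·x − 94.766·y = -1339.717919
det = 63.488·-94.766 − 46.166·-22.600 = -4973.152208
x = (-1051.298849·-94.766 − 46.166·-1339.717919) / -4973.152208 = -32.469709
y = (63.488·-1339.717919 − -1051.298849·-22.600) / -4973.152208 = 21.880562
|P − Q| = √((-32.469709 − 18.140)² + (21.880562 − -43.544)²) = 82.714666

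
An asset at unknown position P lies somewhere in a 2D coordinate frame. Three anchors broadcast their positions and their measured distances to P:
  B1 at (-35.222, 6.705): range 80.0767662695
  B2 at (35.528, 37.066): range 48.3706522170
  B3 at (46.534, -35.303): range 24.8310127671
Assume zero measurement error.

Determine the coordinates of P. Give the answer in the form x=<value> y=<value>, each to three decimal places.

x=42.933 y=-10.735

eq1: (x + 35.222)² + (y − 6.705)² = 80.0767662695²
eq2: (x − 35.528)² + (y − 37.066)² = 48.3706522170²
eq3: (x − 46.534)² + (y + 35.303)² = 24.8310127671²
eq1−eq3, eq1−eq2 (x²,y² cancel):
  163.512·x − 84.016·y = 7921.877957
  141.500·x + 60.722·y = 5423.149331
det = 163.512·60.722 − -84.016·141.500 = 21817.039664
x = (7921.877957·60.722 − -84.016·5423.149331) / 21817.039664 = 42.932662
y = (163.512·5423.149331 − 7921.877957·141.500) / 21817.039664 = -10.734533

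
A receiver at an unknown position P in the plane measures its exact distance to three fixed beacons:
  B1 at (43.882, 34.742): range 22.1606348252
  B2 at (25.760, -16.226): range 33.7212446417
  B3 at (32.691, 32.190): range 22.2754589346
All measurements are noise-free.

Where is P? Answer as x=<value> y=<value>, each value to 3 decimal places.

x=43.275 y=12.590

eq1: (x − 43.882)² + (y − 34.742)² = 22.1606348252²
eq2: (x − 25.760)² + (y + 16.226)² = 33.7212446417²
eq3: (x − 32.691)² + (y − 32.190)² = 22.2754589346²
eq3−eq2, eq3−eq1 (x²,y² cancel):
  -13.862·x − 96.832·y = -1818.963174
  22.382·x + 5.104·y = 1032.841242
det = -13.862·5.104 − -96.832·22.382 = 2096.542176
x = (-1818.963174·5.104 − -96.832·1032.841242) / 2096.542176 = 43.275111
y = (-13.862·1032.841242 − -1818.963174·22.382) / 2096.542176 = 12.589677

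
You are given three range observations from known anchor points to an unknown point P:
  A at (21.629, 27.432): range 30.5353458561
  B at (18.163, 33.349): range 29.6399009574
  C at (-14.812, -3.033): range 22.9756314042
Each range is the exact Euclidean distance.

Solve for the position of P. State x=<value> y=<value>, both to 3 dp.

eq1: (x − 21.629)² + (y − 27.432)² = 30.5353458561²
eq2: (x − 18.163)² + (y − 33.349)² = 29.6399009574²
eq3: (x + 14.812)² + (y + 3.033)² = 22.9756314042²
eq2−eq3, eq2−eq1 (x²,y² cancel):
  -65.950·x − 72.764·y = -862.811847
  6.932·x − 11.834·y = -275.605723
det = -65.950·-11.834 − -72.764·6.932 = 1284.852348
x = (-862.811847·-11.834 − -72.764·-275.605723) / 1284.852348 = -7.661316
y = (-65.950·-275.605723 − -862.811847·6.932) / 1284.852348 = 18.801545

x=-7.661 y=18.802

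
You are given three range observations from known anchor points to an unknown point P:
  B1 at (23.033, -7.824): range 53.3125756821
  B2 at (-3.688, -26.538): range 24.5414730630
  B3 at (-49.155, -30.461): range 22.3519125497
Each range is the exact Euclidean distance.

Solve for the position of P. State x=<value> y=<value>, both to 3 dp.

eq1: (x − 23.033)² + (y + 7.824)² = 53.3125756821²
eq2: (x + 3.688)² + (y + 26.538)² = 24.5414730630²
eq3: (x + 49.155)² + (y + 30.461)² = 22.3519125497²
eq3−eq1, eq3−eq2 (x²,y² cancel):
  144.376·x + 45.274·y = -5094.975212
  90.934·x + 7.846·y = -2728.895663
det = 144.376·7.846 − 45.274·90.934 = -2984.171820
x = (-5094.975212·7.846 − 45.274·-2728.895663) / -2984.171820 = -28.005374
y = (144.376·-2728.895663 − -5094.975212·90.934) / -2984.171820 = -23.229036

x=-28.005 y=-23.229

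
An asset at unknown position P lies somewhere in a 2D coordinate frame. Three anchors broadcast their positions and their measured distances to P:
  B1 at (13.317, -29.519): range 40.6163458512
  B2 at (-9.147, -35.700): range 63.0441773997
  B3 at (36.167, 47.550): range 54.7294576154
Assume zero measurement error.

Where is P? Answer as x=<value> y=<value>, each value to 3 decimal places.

eq1: (x − 13.317)² + (y + 29.519)² = 40.6163458512²
eq2: (x + 9.147)² + (y + 35.700)² = 63.0441773997²
eq3: (x − 36.167)² + (y − 47.550)² = 54.7294576154²
eq3−eq2, eq3−eq1 (x²,y² cancel):
  -90.628·x − 166.500·y = -3190.151553
  -45.700·x − 154.138·y = -1174.714558
det = -90.628·-154.138 − -166.500·-45.700 = 6360.168664
x = (-3190.151553·-154.138 − -166.500·-1174.714558) / 6360.168664 = 46.560653
y = (-90.628·-1174.714558 − -3190.151553·-45.700) / 6360.168664 = -6.183467

x=46.561 y=-6.183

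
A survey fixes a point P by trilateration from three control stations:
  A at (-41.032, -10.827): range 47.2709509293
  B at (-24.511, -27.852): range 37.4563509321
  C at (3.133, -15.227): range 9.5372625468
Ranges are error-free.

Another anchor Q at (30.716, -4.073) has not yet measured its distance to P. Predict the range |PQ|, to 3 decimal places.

eq1: (x + 41.032)² + (y + 10.827)² = 47.2709509293²
eq2: (x + 24.511)² + (y + 27.852)² = 37.4563509321²
eq3: (x − 3.133)² + (y + 15.227)² = 9.5372625468²
eq3−eq1, eq3−eq2 (x²,y² cancel):
  -88.330·x + 8.800·y = -584.411690
  -55.288·x − 25.250·y = -177.173041
det = -88.330·-25.250 − 8.800·-55.288 = 2716.866900
x = (-584.411690·-25.250 − 8.800·-177.173041) / 2716.866900 = 6.005270
y = (-88.330·-177.173041 − -584.411690·-55.288) / 2716.866900 = -6.132527
|P − Q| = √((6.005270 − 30.716)² + (-6.132527 − -4.073)²) = 24.796408

24.796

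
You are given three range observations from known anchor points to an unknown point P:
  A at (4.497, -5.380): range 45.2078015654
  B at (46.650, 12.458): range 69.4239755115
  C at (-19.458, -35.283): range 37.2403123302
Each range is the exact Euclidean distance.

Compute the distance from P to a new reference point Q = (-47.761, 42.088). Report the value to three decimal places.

eq1: (x − 4.497)² + (y + 5.380)² = 45.2078015654²
eq2: (x − 46.650)² + (y − 12.458)² = 69.4239755115²
eq3: (x + 19.458)² + (y + 35.283)² = 37.2403123302²
eq1−eq3, eq1−eq2 (x²,y² cancel):
  -47.910·x − 59.806·y = 2231.240904
  84.306·x + 35.676·y = -493.686198
det = -47.910·35.676 − -59.806·84.306 = 3332.767476
x = (2231.240904·35.676 − -59.806·-493.686198) / 3332.767476 = 15.025457
y = (-47.910·-493.686198 − 2231.240904·84.306) / 3332.767476 = -49.344724
|P − Q| = √((15.025457 − -47.761)² + (-49.344724 − 42.088)²) = 110.914751

110.915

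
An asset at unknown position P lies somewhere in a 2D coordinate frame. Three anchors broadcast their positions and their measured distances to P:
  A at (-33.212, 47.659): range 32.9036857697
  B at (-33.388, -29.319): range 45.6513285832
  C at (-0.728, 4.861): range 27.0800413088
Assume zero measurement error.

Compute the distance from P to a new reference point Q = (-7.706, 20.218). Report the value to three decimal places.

18.430

eq1: (x + 33.212)² + (y − 47.659)² = 32.9036857697²
eq2: (x + 33.388)² + (y + 29.319)² = 45.6513285832²
eq3: (x + 0.728)² + (y − 4.861)² = 27.0800413088²
eq1−eq2, eq1−eq3 (x²,y² cancel):
  -0.352·x − 153.956·y = -2401.446184
  64.968·x − 85.596·y = -3000.934020
det = -0.352·-85.596 − -153.956·64.968 = 10032.343200
x = (-2401.446184·-85.596 − -153.956·-3000.934020) / 10032.343200 = -25.563082
y = (-0.352·-3000.934020 − -2401.446184·64.968) / 10032.343200 = 15.656710
|P − Q| = √((-25.563082 − -7.706)² + (15.656710 − 20.218)²) = 18.430430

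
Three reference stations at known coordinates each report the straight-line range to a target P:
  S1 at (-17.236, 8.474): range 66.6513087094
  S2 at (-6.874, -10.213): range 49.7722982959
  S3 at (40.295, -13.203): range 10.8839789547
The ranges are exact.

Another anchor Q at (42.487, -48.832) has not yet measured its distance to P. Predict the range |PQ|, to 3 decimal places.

24.812

eq1: (x + 17.236)² + (y − 8.474)² = 66.6513087094²
eq2: (x + 6.874)² + (y + 10.213)² = 49.7722982959²
eq3: (x − 40.295)² + (y + 13.203)² = 10.8839789547²
eq1−eq3, eq1−eq2 (x²,y² cancel):
  115.062·x − 43.354·y = 5753.053817
  20.724·x − 37.374·y = 1747.784148
det = 115.062·-37.374 − -43.354·20.724 = -3401.858892
x = (5753.053817·-37.374 − -43.354·1747.784148) / -3401.858892 = 40.930916
y = (115.062·1747.784148 − 5753.053817·20.724) / -3401.858892 = -24.068386
|P − Q| = √((40.930916 − 42.487)² + (-24.068386 − -48.832)²) = 24.812456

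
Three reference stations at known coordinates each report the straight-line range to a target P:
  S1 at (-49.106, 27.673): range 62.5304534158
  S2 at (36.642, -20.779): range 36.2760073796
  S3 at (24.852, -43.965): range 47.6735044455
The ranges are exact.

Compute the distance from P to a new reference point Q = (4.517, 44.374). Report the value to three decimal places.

44.167

eq1: (x + 49.106)² + (y − 27.673)² = 62.5304534158²
eq2: (x − 36.642)² + (y + 20.779)² = 36.2760073796²
eq3: (x − 24.852)² + (y + 43.965)² = 47.6735044455²
eq2−eq1, eq2−eq3 (x²,y² cancel):
  -171.496·x + 96.904·y = -1191.317733
  -23.580·x − 46.372·y = -180.674191
det = -171.496·-46.372 − 96.904·-23.580 = 10237.608832
x = (-1191.317733·-46.372 − 96.904·-180.674191) / 10237.608832 = 7.106331
y = (-171.496·-180.674191 − -1191.317733·-23.580) / 10237.608832 = 0.282647
|P − Q| = √((7.106331 − 4.517)² + (0.282647 − 44.374)²) = 44.167319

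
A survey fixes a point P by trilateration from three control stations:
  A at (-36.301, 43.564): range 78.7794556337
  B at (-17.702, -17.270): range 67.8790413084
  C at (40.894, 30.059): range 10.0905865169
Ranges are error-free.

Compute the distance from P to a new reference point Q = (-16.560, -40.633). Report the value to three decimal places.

eq1: (x + 36.301)² + (y − 43.564)² = 78.7794556337²
eq2: (x + 17.702)² + (y + 17.270)² = 67.8790413084²
eq3: (x − 40.894)² + (y − 30.059)² = 10.0905865169²
eq1−eq3, eq1−eq2 (x²,y² cancel):
  154.390·x − 27.010·y = 5464.660714
  37.198·x − 121.668·y = -1005.332612
det = 154.390·-121.668 − -27.010·37.198 = -17779.604540
x = (5464.660714·-121.668 − -27.010·-1005.332612) / -17779.604540 = 38.922597
y = (154.390·-1005.332612 − 5464.660714·37.198) / -17779.604540 = 20.162864
|P − Q| = √((38.922597 − -16.560)² + (20.162864 − -40.633)²) = 82.307081

82.307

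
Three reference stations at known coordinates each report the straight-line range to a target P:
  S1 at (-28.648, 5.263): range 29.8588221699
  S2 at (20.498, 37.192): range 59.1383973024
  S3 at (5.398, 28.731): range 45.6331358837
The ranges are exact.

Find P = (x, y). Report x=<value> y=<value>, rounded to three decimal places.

eq1: (x + 28.648)² + (y − 5.263)² = 29.8588221699²
eq2: (x − 20.498)² + (y − 37.192)² = 59.1383973024²
eq3: (x − 5.398)² + (y − 28.731)² = 45.6331358837²
eq1−eq2, eq1−eq3 (x²,y² cancel):
  98.292·x + 63.858·y = -1650.794979
  68.092·x + 46.936·y = -1184.632137
det = 98.292·46.936 − 63.858·68.092 = 265.214376
x = (-1650.794979·46.936 − 63.858·-1184.632137) / 265.214376 = -6.913178
y = (98.292·-1184.632137 − -1650.794979·68.092) / 265.214376 = -15.210074

x=-6.913 y=-15.210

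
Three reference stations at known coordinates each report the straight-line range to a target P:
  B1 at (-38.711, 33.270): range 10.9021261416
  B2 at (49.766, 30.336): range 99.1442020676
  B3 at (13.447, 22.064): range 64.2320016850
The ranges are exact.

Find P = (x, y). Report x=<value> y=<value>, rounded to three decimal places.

eq1: (x + 38.711)² + (y − 33.270)² = 10.9021261416²
eq2: (x − 49.766)² + (y − 30.336)² = 99.1442020676²
eq3: (x − 13.447)² + (y − 22.064)² = 64.2320016850²
eq1−eq3, eq1−eq2 (x²,y² cancel):
  104.316·x − 22.412·y = -5944.686202
  176.954·x − 5.868·y = -8919.223218
det = 104.316·-5.868 − -22.412·176.954 = 3353.766760
x = (-5944.686202·-5.868 − -22.412·-8919.223218) / 3353.766760 = -49.202650
y = (104.316·-8919.223218 − -5944.686202·176.954) / 3353.766760 = 36.233382

x=-49.203 y=36.233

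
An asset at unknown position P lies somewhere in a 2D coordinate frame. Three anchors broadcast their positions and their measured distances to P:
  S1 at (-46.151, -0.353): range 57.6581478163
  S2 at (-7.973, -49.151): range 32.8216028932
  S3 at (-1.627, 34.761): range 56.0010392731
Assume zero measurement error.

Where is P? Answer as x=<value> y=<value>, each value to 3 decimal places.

eq1: (x + 46.151)² + (y + 0.353)² = 57.6581478163²
eq2: (x + 7.973)² + (y + 49.151)² = 32.8216028932²
eq3: (x + 1.627)² + (y − 34.761)² = 56.0010392731²
eq2−eq1, eq2−eq3 (x²,y² cancel):
  -76.356·x + 97.596·y = -2596.554513
  12.692·x + 167.824·y = -3327.274063
det = -76.356·167.824 − 97.596·12.692 = -14053.057776
x = (-2596.554513·167.824 − 97.596·-3327.274063) / -14053.057776 = 7.901165
y = (-76.356·-3327.274063 − -2596.554513·12.692) / -14053.057776 = -20.423513

x=7.901 y=-20.424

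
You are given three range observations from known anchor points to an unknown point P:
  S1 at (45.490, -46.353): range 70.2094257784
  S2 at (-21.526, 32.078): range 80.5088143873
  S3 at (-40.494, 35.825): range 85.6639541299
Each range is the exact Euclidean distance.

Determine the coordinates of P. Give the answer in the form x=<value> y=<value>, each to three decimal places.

x=-24.690 y=-48.369

eq1: (x − 45.490)² + (y + 46.353)² = 70.2094257784²
eq2: (x + 21.526)² + (y − 32.078)² = 80.5088143873²
eq3: (x + 40.494)² + (y − 35.825)² = 85.6639541299²
eq1−eq2, eq1−eq3 (x²,y² cancel):
  -134.032·x + 156.862·y = -4277.879675
  -171.968·x + 164.356·y = -3703.695617
det = -134.032·164.356 − 156.862·-171.968 = 4946.281024
x = (-4277.879675·164.356 − 156.862·-3703.695617) / 4946.281024 = -24.690488
y = (-134.032·-3703.695617 − -4277.879675·-171.968) / 4946.281024 = -48.368599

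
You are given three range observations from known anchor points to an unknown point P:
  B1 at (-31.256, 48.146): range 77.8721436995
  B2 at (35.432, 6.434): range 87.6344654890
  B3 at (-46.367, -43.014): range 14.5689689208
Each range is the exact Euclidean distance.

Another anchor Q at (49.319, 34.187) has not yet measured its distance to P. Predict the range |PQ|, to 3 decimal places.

eq1: (x + 31.256)² + (y − 48.146)² = 77.8721436995²
eq2: (x − 35.432)² + (y − 6.434)² = 87.6344654890²
eq3: (x + 46.367)² + (y + 43.014)² = 14.5689689208²
eq3−eq2, eq3−eq1 (x²,y² cancel):
  163.598·x + 98.896·y = -10170.824591
  30.222·x + 182.320·y = -6556.943942
det = 163.598·182.320 − 98.896·30.222 = 26838.352448
x = (-10170.824591·182.320 − 98.896·-6556.943942) / 26838.352448 = -44.931566
y = (163.598·-6556.943942 − -10170.824591·30.222) / 26838.352448 = -28.515918
|P − Q| = √((-44.931566 − 49.319)² + (-28.515918 − 34.187)²) = 113.202585

113.203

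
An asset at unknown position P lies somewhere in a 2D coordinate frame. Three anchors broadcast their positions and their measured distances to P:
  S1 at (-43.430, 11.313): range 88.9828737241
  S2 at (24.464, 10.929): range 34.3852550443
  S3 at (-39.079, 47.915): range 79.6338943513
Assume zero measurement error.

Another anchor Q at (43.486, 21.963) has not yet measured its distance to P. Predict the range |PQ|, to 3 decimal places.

19.751

eq1: (x + 43.430)² + (y − 11.313)² = 88.9828737241²
eq2: (x − 24.464)² + (y − 10.929)² = 34.3852550443²
eq3: (x + 39.079)² + (y − 47.915)² = 79.6338943513²
eq2−eq3, eq2−eq1 (x²,y² cancel):
  -127.086·x + 73.972·y = -2054.126236
  -135.788·x + 0.768·y = -5439.387520
det = -127.086·0.768 − 73.972·-135.788 = 9946.907888
x = (-2054.126236·0.768 − 73.972·-5439.387520) / 9946.907888 = 40.292401
y = (-127.086·-5439.387520 − -2054.126236·-135.788) / 9946.907888 = 41.454522
|P − Q| = √((40.292401 − 43.486)² + (41.454522 − 21.963)²) = 19.751417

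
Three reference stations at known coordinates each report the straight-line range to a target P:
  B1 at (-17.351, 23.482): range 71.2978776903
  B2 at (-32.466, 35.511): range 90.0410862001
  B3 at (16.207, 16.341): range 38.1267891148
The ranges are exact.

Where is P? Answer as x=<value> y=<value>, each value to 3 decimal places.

x=48.404 y=-4.079

eq1: (x + 17.351)² + (y − 23.482)² = 71.2978776903²
eq2: (x + 32.466)² + (y − 35.511)² = 90.0410862001²
eq3: (x − 16.207)² + (y − 16.341)² = 38.1267891148²
eq1−eq3, eq1−eq2 (x²,y² cancel):
  67.116·x − 14.282·y = 3306.968920
  -30.230·x + 24.058·y = -1561.399089
det = 67.116·24.058 − -14.282·-30.230 = 1182.931868
x = (3306.968920·24.058 − -14.282·-1561.399089) / 1182.931868 = 48.404442
y = (67.116·-1561.399089 − 3306.968920·-30.230) / 1182.931868 = -4.079010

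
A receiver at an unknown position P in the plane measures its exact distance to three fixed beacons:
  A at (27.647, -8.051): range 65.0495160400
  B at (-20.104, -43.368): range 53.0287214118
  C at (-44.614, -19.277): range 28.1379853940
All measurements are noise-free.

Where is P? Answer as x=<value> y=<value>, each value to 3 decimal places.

eq1: (x − 27.647)² + (y + 8.051)² = 65.0495160400²
eq2: (x + 20.104)² + (y + 43.368)² = 53.0287214118²
eq3: (x + 44.614)² + (y + 19.277)² = 28.1379853940²
eq1−eq2, eq1−eq3 (x²,y² cancel):
  -95.502·x − 70.634·y = 2875.173272
  -144.522·x − 22.452·y = 4972.529830
det = -95.502·-22.452 − -70.634·-144.522 = -8063.956044
x = (2875.173272·-22.452 − -70.634·4972.529830) / -8063.956044 = -35.550328
y = (-95.502·4972.529830 − 2875.173272·-144.522) / -8063.956044 = 7.361245

x=-35.550 y=7.361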